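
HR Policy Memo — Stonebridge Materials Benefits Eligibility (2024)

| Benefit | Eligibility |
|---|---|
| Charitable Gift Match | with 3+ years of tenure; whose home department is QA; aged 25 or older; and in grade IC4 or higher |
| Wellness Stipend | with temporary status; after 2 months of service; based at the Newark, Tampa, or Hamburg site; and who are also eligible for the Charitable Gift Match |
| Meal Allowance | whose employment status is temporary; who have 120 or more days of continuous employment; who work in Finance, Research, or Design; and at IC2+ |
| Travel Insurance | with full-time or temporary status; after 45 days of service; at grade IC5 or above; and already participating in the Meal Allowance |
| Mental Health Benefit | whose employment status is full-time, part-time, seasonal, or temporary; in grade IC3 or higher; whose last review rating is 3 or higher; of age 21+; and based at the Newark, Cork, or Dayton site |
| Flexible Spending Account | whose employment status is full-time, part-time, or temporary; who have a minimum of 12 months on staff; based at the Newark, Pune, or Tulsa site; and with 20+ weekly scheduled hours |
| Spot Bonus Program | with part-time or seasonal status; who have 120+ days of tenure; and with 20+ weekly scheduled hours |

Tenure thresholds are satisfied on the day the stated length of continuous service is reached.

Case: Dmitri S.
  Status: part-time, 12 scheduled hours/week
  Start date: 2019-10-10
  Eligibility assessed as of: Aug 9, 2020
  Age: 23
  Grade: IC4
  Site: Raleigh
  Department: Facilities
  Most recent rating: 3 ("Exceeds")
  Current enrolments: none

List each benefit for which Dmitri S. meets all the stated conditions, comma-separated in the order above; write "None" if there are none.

None

Service from 2019-10-10 to Aug 9, 2020: 304 days.
Charitable Gift Match — service 304 days < 3 years (≈1095 days) ✗ → not eligible.
Wellness Stipend — status part-time ✗ (requires temporary) → not eligible.
Meal Allowance — status part-time ✗ (requires temporary) → not eligible.
Travel Insurance — status part-time ✗ (requires full-time or temporary) → not eligible.
Mental Health Benefit — status part-time ✓; grade IC4 ≥ IC3 ✓; rating 3 ≥ 3 ✓; age 23 ≥ 21 ✓; site Raleigh ✗ (not Newark, Cork, or Dayton) → not eligible.
Flexible Spending Account — status part-time ✓; service 304 days < 12 months (≈360 days) ✗ → not eligible.
Spot Bonus Program — status part-time ✓; service 304 days ≥ 120 days ✓; 12 hrs/wk < 20 ✗ → not eligible.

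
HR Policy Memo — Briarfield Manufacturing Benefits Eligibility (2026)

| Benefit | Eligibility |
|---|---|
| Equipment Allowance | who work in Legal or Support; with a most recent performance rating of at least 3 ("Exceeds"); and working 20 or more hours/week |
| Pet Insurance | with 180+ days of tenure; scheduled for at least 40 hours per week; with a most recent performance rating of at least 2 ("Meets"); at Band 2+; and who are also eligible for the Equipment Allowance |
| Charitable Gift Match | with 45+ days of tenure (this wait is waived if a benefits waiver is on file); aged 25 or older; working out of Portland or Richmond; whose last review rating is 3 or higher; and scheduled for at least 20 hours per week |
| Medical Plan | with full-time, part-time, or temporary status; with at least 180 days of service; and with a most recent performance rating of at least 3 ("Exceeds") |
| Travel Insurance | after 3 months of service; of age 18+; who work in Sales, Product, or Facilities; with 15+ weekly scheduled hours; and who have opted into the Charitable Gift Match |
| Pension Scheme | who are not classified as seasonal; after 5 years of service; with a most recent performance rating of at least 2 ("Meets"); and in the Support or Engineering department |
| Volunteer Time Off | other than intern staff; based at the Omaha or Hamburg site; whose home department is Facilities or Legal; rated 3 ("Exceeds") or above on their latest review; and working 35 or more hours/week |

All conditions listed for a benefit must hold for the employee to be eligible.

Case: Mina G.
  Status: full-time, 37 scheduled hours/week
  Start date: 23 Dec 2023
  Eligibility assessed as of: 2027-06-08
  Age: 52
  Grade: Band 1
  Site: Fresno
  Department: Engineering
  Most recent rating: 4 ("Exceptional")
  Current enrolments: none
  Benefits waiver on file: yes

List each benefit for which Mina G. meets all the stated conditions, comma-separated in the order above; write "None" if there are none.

Medical Plan

Service from 23 Dec 2023 to 2027-06-08: 1263 days.
Equipment Allowance — dept Engineering ✗ → not eligible.
Pet Insurance — service 1263 days ≥ 180 days ✓; 37 hrs/wk < 40 ✗ → not eligible.
Charitable Gift Match — benefits waiver on file ✓; age 52 ≥ 25 ✓; site Fresno ✗ (not Portland or Richmond) → not eligible.
Medical Plan — status full-time ✓; service 1263 days ≥ 180 days ✓; rating 4 ≥ 3 ✓ → eligible.
Travel Insurance — service 1263 days ≥ 3 months (≈90 days) ✓; age 52 ≥ 18 ✓; dept Engineering ✗ → not eligible.
Pension Scheme — status full-time ✓ (not excluded); service 1263 days < 5 years (≈1825 days) ✗ → not eligible.
Volunteer Time Off — status full-time ✓ (not excluded); site Fresno ✗ (not Omaha or Hamburg) → not eligible.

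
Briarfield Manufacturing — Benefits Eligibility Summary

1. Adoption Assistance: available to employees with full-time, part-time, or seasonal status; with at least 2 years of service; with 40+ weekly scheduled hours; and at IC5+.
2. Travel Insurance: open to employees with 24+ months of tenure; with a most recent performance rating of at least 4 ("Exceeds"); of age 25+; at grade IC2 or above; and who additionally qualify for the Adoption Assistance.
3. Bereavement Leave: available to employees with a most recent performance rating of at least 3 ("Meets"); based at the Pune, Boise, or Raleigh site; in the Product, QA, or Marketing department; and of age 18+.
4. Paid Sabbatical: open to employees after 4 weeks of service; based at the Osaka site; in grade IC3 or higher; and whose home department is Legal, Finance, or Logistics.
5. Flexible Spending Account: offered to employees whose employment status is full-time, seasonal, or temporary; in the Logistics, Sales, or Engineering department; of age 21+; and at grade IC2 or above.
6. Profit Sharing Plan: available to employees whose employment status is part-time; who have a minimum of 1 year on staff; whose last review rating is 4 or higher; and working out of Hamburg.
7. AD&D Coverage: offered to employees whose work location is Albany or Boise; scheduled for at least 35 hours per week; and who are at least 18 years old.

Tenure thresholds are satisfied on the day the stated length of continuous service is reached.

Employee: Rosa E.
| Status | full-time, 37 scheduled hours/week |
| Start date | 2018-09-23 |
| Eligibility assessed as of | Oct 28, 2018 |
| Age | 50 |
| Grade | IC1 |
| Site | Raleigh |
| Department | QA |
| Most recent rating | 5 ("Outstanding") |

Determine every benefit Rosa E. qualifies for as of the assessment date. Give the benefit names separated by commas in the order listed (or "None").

Service from 2018-09-23 to Oct 28, 2018: 35 days.
Adoption Assistance — status full-time ✓; service 35 days < 2 years (≈730 days) ✗ → not eligible.
Travel Insurance — service 35 days < 24 months (≈720 days) ✗ → not eligible.
Bereavement Leave — rating 5 ≥ 3 ✓; site Raleigh ✓; dept QA ✓; age 50 ≥ 18 ✓ → eligible.
Paid Sabbatical — service 35 days ≥ 4 weeks (≈28 days) ✓; site Raleigh ✗ (not Osaka) → not eligible.
Flexible Spending Account — status full-time ✓; dept QA ✗ → not eligible.
Profit Sharing Plan — status full-time ✗ (requires part-time) → not eligible.
AD&D Coverage — site Raleigh ✗ (not Albany or Boise) → not eligible.

Bereavement Leave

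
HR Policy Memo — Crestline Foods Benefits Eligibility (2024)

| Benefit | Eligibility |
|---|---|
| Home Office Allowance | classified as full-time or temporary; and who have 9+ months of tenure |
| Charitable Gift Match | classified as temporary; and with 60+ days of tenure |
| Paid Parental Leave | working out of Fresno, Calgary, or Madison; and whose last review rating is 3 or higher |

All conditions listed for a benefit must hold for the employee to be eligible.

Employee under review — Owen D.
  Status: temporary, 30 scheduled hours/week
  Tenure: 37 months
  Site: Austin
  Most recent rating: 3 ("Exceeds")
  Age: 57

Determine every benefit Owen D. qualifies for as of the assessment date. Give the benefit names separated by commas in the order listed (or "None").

Home Office Allowance, Charitable Gift Match

Home Office Allowance — status temporary ✓; service 37 months ≥ 9 months ✓ → eligible.
Charitable Gift Match — status temporary ✓; service 37 months ≥ 60 days ✓ → eligible.
Paid Parental Leave — site Austin ✗ (not Fresno, Calgary, or Madison) → not eligible.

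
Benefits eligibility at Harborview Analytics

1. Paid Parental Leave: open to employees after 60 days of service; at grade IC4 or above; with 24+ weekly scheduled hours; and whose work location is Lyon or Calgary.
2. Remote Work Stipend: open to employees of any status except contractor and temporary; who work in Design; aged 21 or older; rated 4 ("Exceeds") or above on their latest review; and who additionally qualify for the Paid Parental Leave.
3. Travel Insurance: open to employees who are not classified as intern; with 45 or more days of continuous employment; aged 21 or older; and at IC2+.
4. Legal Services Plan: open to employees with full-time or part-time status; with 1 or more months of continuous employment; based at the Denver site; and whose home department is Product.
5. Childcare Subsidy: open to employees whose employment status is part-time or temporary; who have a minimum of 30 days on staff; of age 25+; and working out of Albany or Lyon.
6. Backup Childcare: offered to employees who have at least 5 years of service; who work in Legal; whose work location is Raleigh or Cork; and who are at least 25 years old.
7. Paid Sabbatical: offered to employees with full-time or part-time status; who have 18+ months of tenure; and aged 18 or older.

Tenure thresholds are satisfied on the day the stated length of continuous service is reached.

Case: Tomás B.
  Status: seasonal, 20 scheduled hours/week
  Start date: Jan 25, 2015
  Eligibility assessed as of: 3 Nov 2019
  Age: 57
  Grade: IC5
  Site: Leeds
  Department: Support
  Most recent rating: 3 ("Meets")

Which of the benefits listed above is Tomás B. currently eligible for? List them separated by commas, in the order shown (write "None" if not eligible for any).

Travel Insurance

Service from Jan 25, 2015 to 3 Nov 2019: 1743 days.
Paid Parental Leave — service 1743 days ≥ 60 days ✓; grade IC5 ≥ IC4 ✓; 20 hrs/wk < 24 ✗ → not eligible.
Remote Work Stipend — status seasonal ✓ (not excluded); dept Support ✗ → not eligible.
Travel Insurance — status seasonal ✓ (not excluded); service 1743 days ≥ 45 days ✓; age 57 ≥ 21 ✓; grade IC5 ≥ IC2 ✓ → eligible.
Legal Services Plan — status seasonal ✗ (requires full-time or part-time) → not eligible.
Childcare Subsidy — status seasonal ✗ (requires part-time or temporary) → not eligible.
Backup Childcare — service 1743 days < 5 years (≈1825 days) ✗ → not eligible.
Paid Sabbatical — status seasonal ✗ (requires full-time or part-time) → not eligible.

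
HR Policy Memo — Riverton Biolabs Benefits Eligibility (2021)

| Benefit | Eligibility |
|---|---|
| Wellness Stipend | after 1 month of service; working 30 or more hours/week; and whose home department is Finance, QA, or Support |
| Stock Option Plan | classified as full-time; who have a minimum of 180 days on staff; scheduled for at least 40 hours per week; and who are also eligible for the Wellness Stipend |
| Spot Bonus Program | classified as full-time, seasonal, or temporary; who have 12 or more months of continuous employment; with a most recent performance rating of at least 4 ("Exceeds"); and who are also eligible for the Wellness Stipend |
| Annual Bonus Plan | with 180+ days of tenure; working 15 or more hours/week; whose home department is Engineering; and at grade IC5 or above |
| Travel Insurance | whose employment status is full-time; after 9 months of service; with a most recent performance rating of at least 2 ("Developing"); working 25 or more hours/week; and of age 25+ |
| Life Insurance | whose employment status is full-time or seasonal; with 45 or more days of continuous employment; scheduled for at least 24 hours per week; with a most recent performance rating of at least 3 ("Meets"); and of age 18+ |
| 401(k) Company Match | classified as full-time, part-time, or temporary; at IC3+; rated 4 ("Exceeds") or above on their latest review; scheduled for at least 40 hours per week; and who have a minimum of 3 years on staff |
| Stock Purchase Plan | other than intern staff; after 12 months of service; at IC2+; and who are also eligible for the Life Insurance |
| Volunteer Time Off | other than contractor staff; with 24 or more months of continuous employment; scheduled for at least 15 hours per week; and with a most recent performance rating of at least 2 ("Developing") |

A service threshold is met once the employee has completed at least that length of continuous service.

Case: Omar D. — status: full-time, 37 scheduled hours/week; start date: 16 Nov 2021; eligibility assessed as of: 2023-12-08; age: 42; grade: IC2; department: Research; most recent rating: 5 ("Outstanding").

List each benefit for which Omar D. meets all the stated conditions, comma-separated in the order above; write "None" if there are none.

Service from 16 Nov 2021 to 2023-12-08: 752 days.
Wellness Stipend — service 752 days ≥ 1 month (≈30 days) ✓; 37 hrs/wk ≥ 30 ✓; dept Research ✗ → not eligible.
Stock Option Plan — status full-time ✓; service 752 days ≥ 180 days ✓; 37 hrs/wk < 40 ✗ → not eligible.
Spot Bonus Program — status full-time ✓; service 752 days ≥ 12 months (≈360 days) ✓; rating 5 ≥ 4 ✓; not eligible for Wellness Stipend ✗ → not eligible.
Annual Bonus Plan — service 752 days ≥ 180 days ✓; 37 hrs/wk ≥ 15 ✓; dept Research ✗ → not eligible.
Travel Insurance — status full-time ✓; service 752 days ≥ 9 months (≈270 days) ✓; rating 5 ≥ 2 ✓; 37 hrs/wk ≥ 25 ✓; age 42 ≥ 25 ✓ → eligible.
Life Insurance — status full-time ✓; service 752 days ≥ 45 days ✓; 37 hrs/wk ≥ 24 ✓; rating 5 ≥ 3 ✓; age 42 ≥ 18 ✓ → eligible.
401(k) Company Match — status full-time ✓; grade IC2 < IC3 ✗ → not eligible.
Stock Purchase Plan — status full-time ✓ (not excluded); service 752 days ≥ 12 months (≈360 days) ✓; grade IC2 ≥ IC2 ✓; eligible for Life Insurance ✓ → eligible.
Volunteer Time Off — status full-time ✓ (not excluded); service 752 days ≥ 24 months (≈720 days) ✓; 37 hrs/wk ≥ 15 ✓; rating 5 ≥ 2 ✓ → eligible.

Travel Insurance, Life Insurance, Stock Purchase Plan, Volunteer Time Off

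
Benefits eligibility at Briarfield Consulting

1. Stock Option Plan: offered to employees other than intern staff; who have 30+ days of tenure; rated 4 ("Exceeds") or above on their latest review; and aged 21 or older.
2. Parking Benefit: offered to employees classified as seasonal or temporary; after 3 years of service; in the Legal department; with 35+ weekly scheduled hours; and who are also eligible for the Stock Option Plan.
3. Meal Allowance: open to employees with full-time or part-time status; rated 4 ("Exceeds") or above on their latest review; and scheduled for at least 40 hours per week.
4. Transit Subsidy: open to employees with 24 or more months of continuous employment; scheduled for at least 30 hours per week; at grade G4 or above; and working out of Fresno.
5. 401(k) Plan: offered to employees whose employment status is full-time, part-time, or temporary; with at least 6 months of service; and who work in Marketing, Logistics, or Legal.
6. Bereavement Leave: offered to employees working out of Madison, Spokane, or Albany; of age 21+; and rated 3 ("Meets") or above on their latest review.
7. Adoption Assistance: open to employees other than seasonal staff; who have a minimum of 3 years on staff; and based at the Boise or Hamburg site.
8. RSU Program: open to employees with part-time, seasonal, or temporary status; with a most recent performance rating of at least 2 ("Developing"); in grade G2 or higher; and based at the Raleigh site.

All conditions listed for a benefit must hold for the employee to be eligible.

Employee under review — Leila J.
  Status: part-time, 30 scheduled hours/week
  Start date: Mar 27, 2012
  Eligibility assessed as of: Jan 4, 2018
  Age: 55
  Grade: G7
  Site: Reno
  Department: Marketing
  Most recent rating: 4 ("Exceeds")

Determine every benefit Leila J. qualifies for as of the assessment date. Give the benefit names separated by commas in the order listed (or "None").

Stock Option Plan, 401(k) Plan

Service from Mar 27, 2012 to Jan 4, 2018: 2109 days.
Stock Option Plan — status part-time ✓ (not excluded); service 2109 days ≥ 30 days ✓; rating 4 ≥ 4 ✓; age 55 ≥ 21 ✓ → eligible.
Parking Benefit — status part-time ✗ (requires seasonal or temporary) → not eligible.
Meal Allowance — status part-time ✓; rating 4 ≥ 4 ✓; 30 hrs/wk < 40 ✗ → not eligible.
Transit Subsidy — service 2109 days ≥ 24 months (≈720 days) ✓; 30 hrs/wk ≥ 30 ✓; grade G7 ≥ G4 ✓; site Reno ✗ (not Fresno) → not eligible.
401(k) Plan — status part-time ✓; service 2109 days ≥ 6 months (≈180 days) ✓; dept Marketing ✓ → eligible.
Bereavement Leave — site Reno ✗ (not Madison, Spokane, or Albany) → not eligible.
Adoption Assistance — status part-time ✓ (not excluded); service 2109 days ≥ 3 years (≈1095 days) ✓; site Reno ✗ (not Boise or Hamburg) → not eligible.
RSU Program — status part-time ✓; rating 4 ≥ 2 ✓; grade G7 ≥ G2 ✓; site Reno ✗ (not Raleigh) → not eligible.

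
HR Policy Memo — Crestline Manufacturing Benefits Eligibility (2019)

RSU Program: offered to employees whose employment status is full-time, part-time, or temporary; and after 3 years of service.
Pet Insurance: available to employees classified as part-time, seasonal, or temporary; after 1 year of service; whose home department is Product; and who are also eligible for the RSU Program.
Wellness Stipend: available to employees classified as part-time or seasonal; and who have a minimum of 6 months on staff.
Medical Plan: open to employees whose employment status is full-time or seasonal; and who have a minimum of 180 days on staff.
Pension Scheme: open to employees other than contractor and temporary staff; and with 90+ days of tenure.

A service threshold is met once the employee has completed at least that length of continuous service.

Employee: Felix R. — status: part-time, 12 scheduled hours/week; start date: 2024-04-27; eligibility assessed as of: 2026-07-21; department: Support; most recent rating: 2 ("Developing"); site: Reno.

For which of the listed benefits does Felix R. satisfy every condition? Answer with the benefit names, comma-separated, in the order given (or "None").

Wellness Stipend, Pension Scheme

Service from 2024-04-27 to 2026-07-21: 815 days.
RSU Program — status part-time ✓; service 815 days < 3 years (≈1095 days) ✗ → not eligible.
Pet Insurance — status part-time ✓; service 815 days ≥ 1 year (≈365 days) ✓; dept Support ✗ → not eligible.
Wellness Stipend — status part-time ✓; service 815 days ≥ 6 months (≈180 days) ✓ → eligible.
Medical Plan — status part-time ✗ (requires full-time or seasonal) → not eligible.
Pension Scheme — status part-time ✓ (not excluded); service 815 days ≥ 90 days ✓ → eligible.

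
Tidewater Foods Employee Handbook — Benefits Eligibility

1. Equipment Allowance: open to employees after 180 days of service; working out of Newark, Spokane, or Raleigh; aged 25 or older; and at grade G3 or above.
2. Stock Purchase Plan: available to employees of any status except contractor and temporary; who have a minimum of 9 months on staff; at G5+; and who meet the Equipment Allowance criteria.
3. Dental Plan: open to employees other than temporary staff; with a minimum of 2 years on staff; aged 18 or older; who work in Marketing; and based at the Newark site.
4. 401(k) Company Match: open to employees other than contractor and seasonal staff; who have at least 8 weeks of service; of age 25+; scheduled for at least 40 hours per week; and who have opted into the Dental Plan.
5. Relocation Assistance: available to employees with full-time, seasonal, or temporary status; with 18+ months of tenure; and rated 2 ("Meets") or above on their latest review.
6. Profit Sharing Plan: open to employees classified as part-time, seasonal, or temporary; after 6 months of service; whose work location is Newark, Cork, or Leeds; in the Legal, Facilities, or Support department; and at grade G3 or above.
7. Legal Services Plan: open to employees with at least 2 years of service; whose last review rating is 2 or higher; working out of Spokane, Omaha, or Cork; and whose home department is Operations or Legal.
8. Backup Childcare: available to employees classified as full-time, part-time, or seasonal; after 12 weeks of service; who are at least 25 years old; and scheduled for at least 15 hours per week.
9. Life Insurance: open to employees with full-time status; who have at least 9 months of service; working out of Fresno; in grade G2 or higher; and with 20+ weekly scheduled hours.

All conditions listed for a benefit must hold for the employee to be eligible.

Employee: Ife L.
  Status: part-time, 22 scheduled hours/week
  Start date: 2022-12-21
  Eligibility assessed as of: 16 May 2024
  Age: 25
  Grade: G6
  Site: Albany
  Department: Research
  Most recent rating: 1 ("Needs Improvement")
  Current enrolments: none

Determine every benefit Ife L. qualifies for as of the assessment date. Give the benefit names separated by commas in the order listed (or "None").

Backup Childcare

Service from 2022-12-21 to 16 May 2024: 512 days.
Equipment Allowance — service 512 days ≥ 180 days ✓; site Albany ✗ (not Newark, Spokane, or Raleigh) → not eligible.
Stock Purchase Plan — status part-time ✓ (not excluded); service 512 days ≥ 9 months (≈270 days) ✓; grade G6 ≥ G5 ✓; not eligible for Equipment Allowance ✗ → not eligible.
Dental Plan — status part-time ✓ (not excluded); service 512 days < 2 years (≈730 days) ✗ → not eligible.
401(k) Company Match — status part-time ✓ (not excluded); service 512 days ≥ 8 weeks (≈56 days) ✓; age 25 ≥ 25 ✓; 22 hrs/wk < 40 ✗ → not eligible.
Relocation Assistance — status part-time ✗ (requires full-time, seasonal, or temporary) → not eligible.
Profit Sharing Plan — status part-time ✓; service 512 days ≥ 6 months (≈180 days) ✓; site Albany ✗ (not Newark, Cork, or Leeds) → not eligible.
Legal Services Plan — service 512 days < 2 years (≈730 days) ✗ → not eligible.
Backup Childcare — status part-time ✓; service 512 days ≥ 12 weeks (≈84 days) ✓; age 25 ≥ 25 ✓; 22 hrs/wk ≥ 15 ✓ → eligible.
Life Insurance — status part-time ✗ (requires full-time) → not eligible.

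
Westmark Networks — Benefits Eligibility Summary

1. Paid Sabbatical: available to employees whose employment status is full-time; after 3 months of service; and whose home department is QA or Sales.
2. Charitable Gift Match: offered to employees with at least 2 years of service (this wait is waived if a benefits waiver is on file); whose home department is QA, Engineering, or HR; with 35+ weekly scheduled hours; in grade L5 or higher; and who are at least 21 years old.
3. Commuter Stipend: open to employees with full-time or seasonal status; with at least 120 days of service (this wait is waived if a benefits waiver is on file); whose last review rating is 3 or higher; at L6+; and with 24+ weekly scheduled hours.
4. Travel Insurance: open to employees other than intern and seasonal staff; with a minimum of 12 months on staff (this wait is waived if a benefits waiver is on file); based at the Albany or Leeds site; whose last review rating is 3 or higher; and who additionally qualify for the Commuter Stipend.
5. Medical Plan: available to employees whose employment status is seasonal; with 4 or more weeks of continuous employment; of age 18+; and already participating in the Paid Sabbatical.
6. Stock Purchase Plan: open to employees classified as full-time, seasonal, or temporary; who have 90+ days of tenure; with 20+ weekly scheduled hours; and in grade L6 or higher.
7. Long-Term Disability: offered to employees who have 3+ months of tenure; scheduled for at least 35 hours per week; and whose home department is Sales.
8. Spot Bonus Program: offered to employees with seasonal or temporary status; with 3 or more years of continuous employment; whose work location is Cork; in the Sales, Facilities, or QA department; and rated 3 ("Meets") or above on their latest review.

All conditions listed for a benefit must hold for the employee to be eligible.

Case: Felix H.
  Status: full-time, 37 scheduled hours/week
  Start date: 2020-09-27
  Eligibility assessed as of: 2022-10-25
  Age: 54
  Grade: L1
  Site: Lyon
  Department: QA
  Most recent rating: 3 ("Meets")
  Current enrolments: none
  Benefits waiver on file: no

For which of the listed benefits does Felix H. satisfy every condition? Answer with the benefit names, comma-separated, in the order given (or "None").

Service from 2020-09-27 to 2022-10-25: 758 days.
Paid Sabbatical — status full-time ✓; service 758 days ≥ 3 months (≈90 days) ✓; dept QA ✓ → eligible.
Charitable Gift Match — no waiver, service 758 days ≥ 2 years (≈730 days) ✓; dept QA ✓; 37 hrs/wk ≥ 35 ✓; grade L1 < L5 ✗ → not eligible.
Commuter Stipend — status full-time ✓; no waiver, service 758 days ≥ 120 days ✓; rating 3 ≥ 3 ✓; grade L1 < L6 ✗ → not eligible.
Travel Insurance — status full-time ✓ (not excluded); no waiver, service 758 days ≥ 12 months (≈360 days) ✓; site Lyon ✗ (not Albany or Leeds) → not eligible.
Medical Plan — status full-time ✗ (requires seasonal) → not eligible.
Stock Purchase Plan — status full-time ✓; service 758 days ≥ 90 days ✓; 37 hrs/wk ≥ 20 ✓; grade L1 < L6 ✗ → not eligible.
Long-Term Disability — service 758 days ≥ 3 months (≈90 days) ✓; 37 hrs/wk ≥ 35 ✓; dept QA ✗ → not eligible.
Spot Bonus Program — status full-time ✗ (requires seasonal or temporary) → not eligible.

Paid Sabbatical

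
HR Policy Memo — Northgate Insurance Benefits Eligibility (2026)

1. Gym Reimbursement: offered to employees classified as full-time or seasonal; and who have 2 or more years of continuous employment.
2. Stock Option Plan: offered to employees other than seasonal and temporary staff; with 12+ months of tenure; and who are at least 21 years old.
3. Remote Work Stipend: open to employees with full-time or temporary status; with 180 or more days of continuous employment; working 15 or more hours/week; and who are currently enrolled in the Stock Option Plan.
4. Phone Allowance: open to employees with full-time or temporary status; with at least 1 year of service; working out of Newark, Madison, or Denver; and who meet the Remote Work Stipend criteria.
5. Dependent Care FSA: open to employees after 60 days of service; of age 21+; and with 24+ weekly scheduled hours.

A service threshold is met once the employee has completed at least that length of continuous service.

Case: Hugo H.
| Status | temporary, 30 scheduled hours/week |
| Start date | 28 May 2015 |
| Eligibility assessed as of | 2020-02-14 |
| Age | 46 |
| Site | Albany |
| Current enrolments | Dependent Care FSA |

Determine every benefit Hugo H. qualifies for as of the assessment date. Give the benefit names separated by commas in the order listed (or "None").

Service from 28 May 2015 to 2020-02-14: 1723 days.
Gym Reimbursement — status temporary ✗ (requires full-time or seasonal) → not eligible.
Stock Option Plan — status temporary ✗ (excluded) → not eligible.
Remote Work Stipend — status temporary ✓; service 1723 days ≥ 180 days ✓; 30 hrs/wk ≥ 15 ✓; not enrolled in Stock Option Plan ✗ → not eligible.
Phone Allowance — status temporary ✓; service 1723 days ≥ 1 year (≈365 days) ✓; site Albany ✗ (not Newark, Madison, or Denver) → not eligible.
Dependent Care FSA — service 1723 days ≥ 60 days ✓; age 46 ≥ 21 ✓; 30 hrs/wk ≥ 24 ✓ → eligible.

Dependent Care FSA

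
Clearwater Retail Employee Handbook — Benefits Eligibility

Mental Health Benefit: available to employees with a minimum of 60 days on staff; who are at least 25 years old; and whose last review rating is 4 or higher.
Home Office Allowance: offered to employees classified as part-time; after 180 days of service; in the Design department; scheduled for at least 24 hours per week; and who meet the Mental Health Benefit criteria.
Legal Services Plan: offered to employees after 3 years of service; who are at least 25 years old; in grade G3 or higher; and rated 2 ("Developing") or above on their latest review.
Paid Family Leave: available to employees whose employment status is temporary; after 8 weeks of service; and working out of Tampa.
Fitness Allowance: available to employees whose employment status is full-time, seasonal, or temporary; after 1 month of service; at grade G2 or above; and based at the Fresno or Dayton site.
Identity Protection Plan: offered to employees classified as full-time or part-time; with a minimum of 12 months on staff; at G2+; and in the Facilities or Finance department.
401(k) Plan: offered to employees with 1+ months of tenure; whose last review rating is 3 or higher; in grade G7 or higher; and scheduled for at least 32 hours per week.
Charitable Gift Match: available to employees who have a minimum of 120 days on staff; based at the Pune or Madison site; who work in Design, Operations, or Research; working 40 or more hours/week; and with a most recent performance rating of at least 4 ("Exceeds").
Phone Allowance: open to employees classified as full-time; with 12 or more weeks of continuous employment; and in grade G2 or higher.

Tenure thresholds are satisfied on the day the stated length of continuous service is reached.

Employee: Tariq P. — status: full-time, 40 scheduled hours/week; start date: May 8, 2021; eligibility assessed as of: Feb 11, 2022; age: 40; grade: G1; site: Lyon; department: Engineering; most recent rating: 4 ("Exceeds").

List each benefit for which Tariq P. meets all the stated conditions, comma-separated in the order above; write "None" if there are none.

Service from May 8, 2021 to Feb 11, 2022: 279 days.
Mental Health Benefit — service 279 days ≥ 60 days ✓; age 40 ≥ 25 ✓; rating 4 ≥ 4 ✓ → eligible.
Home Office Allowance — status full-time ✗ (requires part-time) → not eligible.
Legal Services Plan — service 279 days < 3 years (≈1095 days) ✗ → not eligible.
Paid Family Leave — status full-time ✗ (requires temporary) → not eligible.
Fitness Allowance — status full-time ✓; service 279 days ≥ 1 month (≈30 days) ✓; grade G1 < G2 ✗ → not eligible.
Identity Protection Plan — status full-time ✓; service 279 days < 12 months (≈360 days) ✗ → not eligible.
401(k) Plan — service 279 days ≥ 1 month (≈30 days) ✓; rating 4 ≥ 3 ✓; grade G1 < G7 ✗ → not eligible.
Charitable Gift Match — service 279 days ≥ 120 days ✓; site Lyon ✗ (not Pune or Madison) → not eligible.
Phone Allowance — status full-time ✓; service 279 days ≥ 12 weeks (≈84 days) ✓; grade G1 < G2 ✗ → not eligible.

Mental Health Benefit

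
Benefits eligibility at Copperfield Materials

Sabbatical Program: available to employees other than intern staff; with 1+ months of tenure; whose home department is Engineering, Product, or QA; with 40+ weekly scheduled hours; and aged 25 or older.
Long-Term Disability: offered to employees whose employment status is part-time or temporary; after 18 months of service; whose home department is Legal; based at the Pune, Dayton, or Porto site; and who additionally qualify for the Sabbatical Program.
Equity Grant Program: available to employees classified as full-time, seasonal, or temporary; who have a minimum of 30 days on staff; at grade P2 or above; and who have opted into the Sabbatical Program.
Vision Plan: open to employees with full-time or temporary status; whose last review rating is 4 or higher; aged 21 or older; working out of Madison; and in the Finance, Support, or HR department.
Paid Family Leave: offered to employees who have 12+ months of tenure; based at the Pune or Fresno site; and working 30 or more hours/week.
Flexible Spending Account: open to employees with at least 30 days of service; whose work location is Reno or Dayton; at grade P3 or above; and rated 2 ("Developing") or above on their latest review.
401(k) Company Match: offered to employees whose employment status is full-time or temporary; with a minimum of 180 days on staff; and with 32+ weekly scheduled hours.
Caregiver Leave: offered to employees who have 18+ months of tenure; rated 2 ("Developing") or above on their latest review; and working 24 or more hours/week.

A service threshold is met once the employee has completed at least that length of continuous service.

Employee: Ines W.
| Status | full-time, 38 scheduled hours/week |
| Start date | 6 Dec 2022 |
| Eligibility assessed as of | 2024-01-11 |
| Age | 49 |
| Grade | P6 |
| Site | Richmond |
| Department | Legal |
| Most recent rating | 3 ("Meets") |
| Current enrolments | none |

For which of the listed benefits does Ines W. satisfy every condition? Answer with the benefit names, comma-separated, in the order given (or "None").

Service from 6 Dec 2022 to 2024-01-11: 401 days.
Sabbatical Program — status full-time ✓ (not excluded); service 401 days ≥ 1 month (≈30 days) ✓; dept Legal ✗ → not eligible.
Long-Term Disability — status full-time ✗ (requires part-time or temporary) → not eligible.
Equity Grant Program — status full-time ✓; service 401 days ≥ 30 days ✓; grade P6 ≥ P2 ✓; not enrolled in Sabbatical Program ✗ → not eligible.
Vision Plan — status full-time ✓; rating 3 < 4 ✗ → not eligible.
Paid Family Leave — service 401 days ≥ 12 months (≈360 days) ✓; site Richmond ✗ (not Pune or Fresno) → not eligible.
Flexible Spending Account — service 401 days ≥ 30 days ✓; site Richmond ✗ (not Reno or Dayton) → not eligible.
401(k) Company Match — status full-time ✓; service 401 days ≥ 180 days ✓; 38 hrs/wk ≥ 32 ✓ → eligible.
Caregiver Leave — service 401 days < 18 months (≈540 days) ✗ → not eligible.

401(k) Company Match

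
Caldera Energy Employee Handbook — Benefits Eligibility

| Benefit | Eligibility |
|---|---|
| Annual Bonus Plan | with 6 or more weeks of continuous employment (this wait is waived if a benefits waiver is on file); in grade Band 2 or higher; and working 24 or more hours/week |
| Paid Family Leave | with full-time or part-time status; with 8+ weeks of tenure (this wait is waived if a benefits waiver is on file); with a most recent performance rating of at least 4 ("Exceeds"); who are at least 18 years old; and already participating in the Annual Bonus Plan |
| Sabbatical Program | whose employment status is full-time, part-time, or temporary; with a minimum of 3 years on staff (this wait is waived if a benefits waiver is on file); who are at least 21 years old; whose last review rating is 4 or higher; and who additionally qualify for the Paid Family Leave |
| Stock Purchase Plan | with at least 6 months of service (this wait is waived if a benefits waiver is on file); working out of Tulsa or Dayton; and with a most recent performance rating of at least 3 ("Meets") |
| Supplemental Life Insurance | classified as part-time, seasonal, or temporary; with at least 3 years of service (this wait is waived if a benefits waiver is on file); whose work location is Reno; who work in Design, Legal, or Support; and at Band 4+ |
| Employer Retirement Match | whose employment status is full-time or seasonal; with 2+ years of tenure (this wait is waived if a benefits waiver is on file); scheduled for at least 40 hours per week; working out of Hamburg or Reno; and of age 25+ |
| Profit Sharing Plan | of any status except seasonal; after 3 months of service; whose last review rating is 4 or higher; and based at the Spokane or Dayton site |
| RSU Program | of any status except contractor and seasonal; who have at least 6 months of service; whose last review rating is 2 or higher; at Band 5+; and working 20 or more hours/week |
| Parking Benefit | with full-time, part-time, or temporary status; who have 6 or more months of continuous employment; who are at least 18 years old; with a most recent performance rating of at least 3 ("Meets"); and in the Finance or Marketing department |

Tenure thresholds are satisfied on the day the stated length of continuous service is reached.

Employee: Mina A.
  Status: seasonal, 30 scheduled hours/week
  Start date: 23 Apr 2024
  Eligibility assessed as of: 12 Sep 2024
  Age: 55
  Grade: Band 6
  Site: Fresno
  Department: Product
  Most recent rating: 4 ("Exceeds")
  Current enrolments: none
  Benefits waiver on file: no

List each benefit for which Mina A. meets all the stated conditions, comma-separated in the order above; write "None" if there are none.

Annual Bonus Plan

Service from 23 Apr 2024 to 12 Sep 2024: 142 days.
Annual Bonus Plan — no waiver, service 142 days ≥ 6 weeks (≈42 days) ✓; grade Band 6 ≥ Band 2 ✓; 30 hrs/wk ≥ 24 ✓ → eligible.
Paid Family Leave — status seasonal ✗ (requires full-time or part-time) → not eligible.
Sabbatical Program — status seasonal ✗ (requires full-time, part-time, or temporary) → not eligible.
Stock Purchase Plan — no waiver, service 142 days < 6 months (≈180 days) ✗ → not eligible.
Supplemental Life Insurance — status seasonal ✓; no waiver, service 142 days < 3 years (≈1095 days) ✗ → not eligible.
Employer Retirement Match — status seasonal ✓; no waiver, service 142 days < 2 years (≈730 days) ✗ → not eligible.
Profit Sharing Plan — status seasonal ✗ (excluded) → not eligible.
RSU Program — status seasonal ✗ (excluded) → not eligible.
Parking Benefit — status seasonal ✗ (requires full-time, part-time, or temporary) → not eligible.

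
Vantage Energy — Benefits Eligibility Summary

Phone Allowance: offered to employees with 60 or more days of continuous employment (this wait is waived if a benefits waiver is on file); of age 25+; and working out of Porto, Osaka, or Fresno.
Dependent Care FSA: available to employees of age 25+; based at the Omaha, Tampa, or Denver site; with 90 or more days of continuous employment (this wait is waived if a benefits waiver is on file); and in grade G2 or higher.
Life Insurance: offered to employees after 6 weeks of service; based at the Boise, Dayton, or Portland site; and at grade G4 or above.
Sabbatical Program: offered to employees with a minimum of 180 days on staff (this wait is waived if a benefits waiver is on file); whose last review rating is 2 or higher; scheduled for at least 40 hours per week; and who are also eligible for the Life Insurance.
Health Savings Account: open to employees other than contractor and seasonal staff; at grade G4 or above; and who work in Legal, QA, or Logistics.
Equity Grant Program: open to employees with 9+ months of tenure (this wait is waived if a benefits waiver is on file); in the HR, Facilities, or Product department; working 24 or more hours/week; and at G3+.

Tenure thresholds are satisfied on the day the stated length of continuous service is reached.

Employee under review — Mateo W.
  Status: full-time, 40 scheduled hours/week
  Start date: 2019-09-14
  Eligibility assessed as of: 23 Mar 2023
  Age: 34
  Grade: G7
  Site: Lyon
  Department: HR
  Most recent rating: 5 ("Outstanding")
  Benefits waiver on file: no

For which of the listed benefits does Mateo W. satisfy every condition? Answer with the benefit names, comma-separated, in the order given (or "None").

Service from 2019-09-14 to 23 Mar 2023: 1286 days.
Phone Allowance — no waiver, service 1286 days ≥ 60 days ✓; age 34 ≥ 25 ✓; site Lyon ✗ (not Porto, Osaka, or Fresno) → not eligible.
Dependent Care FSA — age 34 ≥ 25 ✓; site Lyon ✗ (not Omaha, Tampa, or Denver) → not eligible.
Life Insurance — service 1286 days ≥ 6 weeks (≈42 days) ✓; site Lyon ✗ (not Boise, Dayton, or Portland) → not eligible.
Sabbatical Program — no waiver, service 1286 days ≥ 180 days ✓; rating 5 ≥ 2 ✓; 40 hrs/wk ≥ 40 ✓; not eligible for Life Insurance ✗ → not eligible.
Health Savings Account — status full-time ✓ (not excluded); grade G7 ≥ G4 ✓; dept HR ✗ → not eligible.
Equity Grant Program — no waiver, service 1286 days ≥ 9 months (≈270 days) ✓; dept HR ✓; 40 hrs/wk ≥ 24 ✓; grade G7 ≥ G3 ✓ → eligible.

Equity Grant Program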